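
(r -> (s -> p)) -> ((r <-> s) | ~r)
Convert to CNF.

s | ~r

(r -> (s -> p)) -> ((r <-> s) | ~r)
≡ ~(r -> (s -> p)) | (r <-> s) | ~r
≡ ~(~r | (s -> p)) | (r <-> s) | ~r
≡ ~(~r | ~s | p) | (r <-> s) | ~r
≡ ~(~r | ~s | p) | ((r -> s) & (s -> r)) | ~r
≡ ~(~r | ~s | p) | ((~r | s) & (s -> r)) | ~r
≡ ~(~r | ~s | p) | ((~r | s) & (~s | r)) | ~r
≡ (~~r & ~~s & ~p) | ((~r | s) & (~s | r)) | ~r
≡ (r & ~~s & ~p) | ((~r | s) & (~s | r)) | ~r
≡ (r & s & ~p) | ((~r | s) & (~s | r)) | ~r
≡ (r | ~r | s | ~r) & (r | ~s | r | ~r) & (s | ~r | s | ~r) & (s | ~s | r | ~r) & (~p | ~r | s | ~r) & (~p | ~s | r | ~r)
≡ s | ~r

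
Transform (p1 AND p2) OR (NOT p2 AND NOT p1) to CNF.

(p1 OR NOT p2) AND (p2 OR NOT p1)

(p1 AND p2) OR (NOT p2 AND NOT p1)
≡ (p1 OR NOT p2) AND (p1 OR NOT p1) AND (p2 OR NOT p2) AND (p2 OR NOT p1)   (distribute OR over AND)
≡ (p1 OR NOT p2) AND (p2 OR NOT p1)   (simplify)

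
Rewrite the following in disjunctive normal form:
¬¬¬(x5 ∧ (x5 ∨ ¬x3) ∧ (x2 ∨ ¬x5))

¬x5 ∨ (¬x2 ∧ x5)

¬¬¬(x5 ∧ (x5 ∨ ¬x3) ∧ (x2 ∨ ¬x5))
= ¬(x5 ∧ (x5 ∨ ¬x3) ∧ (x2 ∨ ¬x5))
= ¬x5 ∨ ¬(x5 ∨ ¬x3) ∨ ¬(x2 ∨ ¬x5)
= ¬x5 ∨ (¬x5 ∧ ¬¬x3) ∨ ¬(x2 ∨ ¬x5)
= ¬x5 ∨ (¬x5 ∧ x3) ∨ ¬(x2 ∨ ¬x5)
= ¬x5 ∨ (¬x5 ∧ x3) ∨ (¬x2 ∧ ¬¬x5)
= ¬x5 ∨ (¬x5 ∧ x3) ∨ (¬x2 ∧ x5)
= ¬x5 ∨ (¬x2 ∧ x5)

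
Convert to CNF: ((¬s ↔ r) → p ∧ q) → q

((¬s ↔ r) → p ∧ q) → q
≡ ¬((¬s ↔ r) → p ∧ q) ∨ q   (eliminate →)
≡ ¬(¬(¬s ↔ r) ∨ p ∧ q) ∨ q   (eliminate →)
≡ ¬(¬((¬s → r) ∧ (r → ¬s)) ∨ p ∧ q) ∨ q   (eliminate ↔)
≡ ¬(¬((¬¬s ∨ r) ∧ (r → ¬s)) ∨ p ∧ q) ∨ q   (eliminate →)
≡ ¬(¬((¬¬s ∨ r) ∧ (¬r ∨ ¬s)) ∨ p ∧ q) ∨ q   (eliminate →)
≡ ¬¬((¬¬s ∨ r) ∧ (¬r ∨ ¬s)) ∧ ¬(p ∧ q) ∨ q   (De Morgan)
≡ (¬¬s ∨ r) ∧ (¬r ∨ ¬s) ∧ ¬(p ∧ q) ∨ q   (double negation)
≡ (s ∨ r) ∧ (¬r ∨ ¬s) ∧ ¬(p ∧ q) ∨ q   (double negation)
≡ (s ∨ r) ∧ (¬r ∨ ¬s) ∧ (¬p ∨ ¬q) ∨ q   (De Morgan)
≡ (s ∨ r ∨ q) ∧ (¬r ∨ ¬s ∨ q) ∧ (¬p ∨ ¬q ∨ q)   (distribute ∨ over ∧)
≡ (s ∨ r ∨ q) ∧ (¬r ∨ ¬s ∨ q)   (simplify)

(s ∨ r ∨ q) ∧ (¬r ∨ ¬s ∨ q)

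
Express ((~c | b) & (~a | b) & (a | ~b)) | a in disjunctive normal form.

(~c & ~a & ~b) | a

((~c | b) & (~a | b) & (a | ~b)) | a
≡ (~c & ~a & a) | (~c & ~a & ~b) | (~c & b & a) | (~c & b & ~b) | (b & ~a & a) | (b & ~a & ~b) | (b & b & a) | (b & b & ~b) | a   [distribute & over |]
≡ (~c & ~a & ~b) | a   [simplify]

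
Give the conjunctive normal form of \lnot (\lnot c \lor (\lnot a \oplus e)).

c \land (a \lor e) \land (\lnot e \lor \lnot a)

\lnot (\lnot c \lor (\lnot a \oplus e))
≡ \lnot (\lnot c \lor (\lnot a \lor e) \land \lnot (\lnot a \land e))
≡ \lnot \lnot c \land \lnot ((\lnot a \lor e) \land \lnot (\lnot a \land e))
≡ c \land \lnot ((\lnot a \lor e) \land \lnot (\lnot a \land e))
≡ c \land (\lnot (\lnot a \lor e) \lor \lnot \lnot (\lnot a \land e))
≡ c \land (\lnot \lnot a \land \lnot e \lor \lnot \lnot (\lnot a \land e))
≡ c \land (a \land \lnot e \lor \lnot \lnot (\lnot a \land e))
≡ c \land (a \land \lnot e \lor \lnot a \land e)
≡ c \land (a \lor \lnot a) \land (a \lor e) \land (\lnot e \lor \lnot a) \land (\lnot e \lor e)
≡ c \land (a \lor e) \land (\lnot e \lor \lnot a)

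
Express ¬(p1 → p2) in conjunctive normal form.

p1 ∧ ¬p2

¬(p1 → p2)
≡ ¬(¬p1 ∨ p2)   [eliminate →]
≡ ¬¬p1 ∧ ¬p2   [De Morgan]
≡ p1 ∧ ¬p2   [double negation]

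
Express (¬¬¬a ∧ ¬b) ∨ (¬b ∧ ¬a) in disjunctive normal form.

¬a ∧ ¬b

(¬¬¬a ∧ ¬b) ∨ (¬b ∧ ¬a)
≡ (¬a ∧ ¬b) ∨ (¬b ∧ ¬a)   — double negation
≡ ¬a ∧ ¬b   — simplify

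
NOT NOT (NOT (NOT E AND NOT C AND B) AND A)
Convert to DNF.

(E AND A) OR (C AND A) OR (NOT B AND A)

NOT NOT (NOT (NOT E AND NOT C AND B) AND A)
= NOT (NOT E AND NOT C AND B) AND A   — double negation
= (NOT NOT E OR NOT NOT C OR NOT B) AND A   — De Morgan
= (E OR NOT NOT C OR NOT B) AND A   — double negation
= (E OR C OR NOT B) AND A   — double negation
= (E AND A) OR (C AND A) OR (NOT B AND A)   — distribute AND over OR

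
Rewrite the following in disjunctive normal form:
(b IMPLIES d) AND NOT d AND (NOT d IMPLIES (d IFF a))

NOT b AND NOT d AND NOT a

(b IMPLIES d) AND NOT d AND (NOT d IMPLIES (d IFF a))
= (NOT b OR d) AND NOT d AND (NOT d IMPLIES (d IFF a))   (eliminate IMPLIES)
= (NOT b OR d) AND NOT d AND (NOT NOT d OR (d IFF a))   (eliminate IMPLIES)
= (NOT b OR d) AND NOT d AND (NOT NOT d OR ((d IMPLIES a) AND (a IMPLIES d)))   (eliminate IFF)
= (NOT b OR d) AND NOT d AND (NOT NOT d OR ((NOT d OR a) AND (a IMPLIES d)))   (eliminate IMPLIES)
= (NOT b OR d) AND NOT d AND (NOT NOT d OR ((NOT d OR a) AND (NOT a OR d)))   (eliminate IMPLIES)
= (NOT b OR d) AND NOT d AND (d OR ((NOT d OR a) AND (NOT a OR d)))   (double negation)
= (NOT b AND NOT d AND d) OR (NOT b AND NOT d AND NOT d AND NOT a) OR (NOT b AND NOT d AND NOT d AND d) OR (NOT b AND NOT d AND a AND NOT a) OR (NOT b AND NOT d AND a AND d) OR (d AND NOT d AND d) OR (d AND NOT d AND NOT d AND NOT a) OR (d AND NOT d AND NOT d AND d) OR (d AND NOT d AND a AND NOT a) OR (d AND NOT d AND a AND d)   (distribute AND over OR)
= NOT b AND NOT d AND NOT a   (simplify)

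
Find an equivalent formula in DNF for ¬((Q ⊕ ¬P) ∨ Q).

¬Q ∧ P

¬((Q ⊕ ¬P) ∨ Q)
⇔ ¬((Q ∧ ¬¬P) ∨ (¬Q ∧ ¬P) ∨ Q)   (expand ⊕)
⇔ ¬(Q ∧ ¬¬P) ∧ ¬(¬Q ∧ ¬P) ∧ ¬Q   (De Morgan)
⇔ (¬Q ∨ ¬¬¬P) ∧ ¬(¬Q ∧ ¬P) ∧ ¬Q   (De Morgan)
⇔ (¬Q ∨ ¬P) ∧ ¬(¬Q ∧ ¬P) ∧ ¬Q   (double negation)
⇔ (¬Q ∨ ¬P) ∧ (¬¬Q ∨ ¬¬P) ∧ ¬Q   (De Morgan)
⇔ (¬Q ∨ ¬P) ∧ (Q ∨ ¬¬P) ∧ ¬Q   (double negation)
⇔ (¬Q ∨ ¬P) ∧ (Q ∨ P) ∧ ¬Q   (double negation)
⇔ (¬Q ∧ Q ∧ ¬Q) ∨ (¬Q ∧ P ∧ ¬Q) ∨ (¬P ∧ Q ∧ ¬Q) ∨ (¬P ∧ P ∧ ¬Q)   (distribute ∧ over ∨)
⇔ ¬Q ∧ P   (simplify)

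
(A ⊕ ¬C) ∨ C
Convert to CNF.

(A ⊕ ¬C) ∨ C
≡ ((A ∨ ¬C) ∧ ¬(A ∧ ¬C)) ∨ C   [expand ⊕]
≡ ((A ∨ ¬C) ∧ (¬A ∨ ¬¬C)) ∨ C   [De Morgan]
≡ ((A ∨ ¬C) ∧ (¬A ∨ C)) ∨ C   [double negation]
≡ (A ∨ ¬C ∨ C) ∧ (¬A ∨ C ∨ C)   [distribute ∨ over ∧]
≡ ¬A ∨ C   [simplify]

¬A ∨ C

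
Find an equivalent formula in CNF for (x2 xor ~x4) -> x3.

(x2 xor ~x4) -> x3
≡ ~(x2 xor ~x4) | x3   [eliminate ->]
≡ ~((x2 | ~x4) & ~(x2 & ~x4)) | x3   [expand xor]
≡ ~(x2 | ~x4) | ~~(x2 & ~x4) | x3   [De Morgan]
≡ (~x2 & ~~x4) | ~~(x2 & ~x4) | x3   [De Morgan]
≡ (~x2 & x4) | ~~(x2 & ~x4) | x3   [double negation]
≡ (~x2 & x4) | (x2 & ~x4) | x3   [double negation]
≡ (~x2 | x2 | x3) & (~x2 | ~x4 | x3) & (x4 | x2 | x3) & (x4 | ~x4 | x3)   [distribute | over &]
≡ (~x2 | ~x4 | x3) & (x4 | x2 | x3)   [simplify]

(~x2 | ~x4 | x3) & (x4 | x2 | x3)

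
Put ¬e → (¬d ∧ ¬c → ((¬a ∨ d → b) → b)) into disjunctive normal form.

¬e → (¬d ∧ ¬c → ((¬a ∨ d → b) → b))
= ¬¬e ∨ (¬d ∧ ¬c → ((¬a ∨ d → b) → b))   [eliminate →]
= ¬¬e ∨ ¬(¬d ∧ ¬c) ∨ ((¬a ∨ d → b) → b)   [eliminate →]
= ¬¬e ∨ ¬(¬d ∧ ¬c) ∨ ¬(¬a ∨ d → b) ∨ b   [eliminate →]
= ¬¬e ∨ ¬(¬d ∧ ¬c) ∨ ¬(¬(¬a ∨ d) ∨ b) ∨ b   [eliminate →]
= e ∨ ¬(¬d ∧ ¬c) ∨ ¬(¬(¬a ∨ d) ∨ b) ∨ b   [double negation]
= e ∨ ¬¬d ∨ ¬¬c ∨ ¬(¬(¬a ∨ d) ∨ b) ∨ b   [De Morgan]
= e ∨ d ∨ ¬¬c ∨ ¬(¬(¬a ∨ d) ∨ b) ∨ b   [double negation]
= e ∨ d ∨ c ∨ ¬(¬(¬a ∨ d) ∨ b) ∨ b   [double negation]
= e ∨ d ∨ c ∨ ¬¬(¬a ∨ d) ∧ ¬b ∨ b   [De Morgan]
= e ∨ d ∨ c ∨ (¬a ∨ d) ∧ ¬b ∨ b   [double negation]
= e ∨ d ∨ c ∨ ¬a ∧ ¬b ∨ d ∧ ¬b ∨ b   [distribute ∧ over ∨]
= e ∨ d ∨ c ∨ ¬a ∧ ¬b ∨ b   [simplify]

e ∨ d ∨ c ∨ ¬a ∧ ¬b ∨ b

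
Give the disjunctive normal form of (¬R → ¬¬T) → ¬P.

(¬R → ¬¬T) → ¬P
⇔ ¬(¬R → ¬¬T) ∨ ¬P   (eliminate →)
⇔ ¬(¬¬R ∨ ¬¬T) ∨ ¬P   (eliminate →)
⇔ (¬¬¬R ∧ ¬¬¬T) ∨ ¬P   (De Morgan)
⇔ (¬R ∧ ¬¬¬T) ∨ ¬P   (double negation)
⇔ (¬R ∧ ¬T) ∨ ¬P   (double negation)

(¬R ∧ ¬T) ∨ ¬P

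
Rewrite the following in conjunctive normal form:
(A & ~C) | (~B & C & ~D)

(A & ~C) | (~B & C & ~D)
⇔ (A | ~B) & (A | C) & (A | ~D) & (~C | ~B) & (~C | C) & (~C | ~D)   [distribute | over &]
⇔ (A | ~B) & (A | C) & (A | ~D) & (~C | ~B) & (~C | ~D)   [simplify]

(A | ~B) & (A | C) & (A | ~D) & (~C | ~B) & (~C | ~D)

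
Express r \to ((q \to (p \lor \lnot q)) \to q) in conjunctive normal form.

\lnot r \lor q

r \to ((q \to (p \lor \lnot q)) \to q)
= \lnot r \lor ((q \to (p \lor \lnot q)) \to q)   — eliminate \to
= \lnot r \lor \lnot (q \to (p \lor \lnot q)) \lor q   — eliminate \to
= \lnot r \lor \lnot (\lnot q \lor p \lor \lnot q) \lor q   — eliminate \to
= \lnot r \lor (\lnot \lnot q \land \lnot p \land \lnot \lnot q) \lor q   — De Morgan
= \lnot r \lor (q \land \lnot p \land \lnot \lnot q) \lor q   — double negation
= \lnot r \lor (q \land \lnot p \land q) \lor q   — double negation
= (\lnot r \lor q \lor q) \land (\lnot r \lor \lnot p \lor q) \land (\lnot r \lor q \lor q)   — distribute \lor over \land
= \lnot r \lor q   — simplify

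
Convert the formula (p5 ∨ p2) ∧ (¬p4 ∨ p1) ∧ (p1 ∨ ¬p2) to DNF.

(p5 ∧ ¬p4 ∧ ¬p2) ∨ (p5 ∧ p1) ∨ (p2 ∧ p1)

(p5 ∨ p2) ∧ (¬p4 ∨ p1) ∧ (p1 ∨ ¬p2)
= (p5 ∧ ¬p4 ∧ p1) ∨ (p5 ∧ ¬p4 ∧ ¬p2) ∨ (p5 ∧ p1 ∧ p1) ∨ (p5 ∧ p1 ∧ ¬p2) ∨ (p2 ∧ ¬p4 ∧ p1) ∨ (p2 ∧ ¬p4 ∧ ¬p2) ∨ (p2 ∧ p1 ∧ p1) ∨ (p2 ∧ p1 ∧ ¬p2)
= (p5 ∧ ¬p4 ∧ ¬p2) ∨ (p5 ∧ p1) ∨ (p2 ∧ p1)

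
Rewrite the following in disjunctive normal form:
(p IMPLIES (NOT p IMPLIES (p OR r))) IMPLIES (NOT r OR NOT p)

NOT r OR NOT p

(p IMPLIES (NOT p IMPLIES (p OR r))) IMPLIES (NOT r OR NOT p)
≡ NOT (p IMPLIES (NOT p IMPLIES (p OR r))) OR NOT r OR NOT p   [eliminate IMPLIES]
≡ NOT (NOT p OR (NOT p IMPLIES (p OR r))) OR NOT r OR NOT p   [eliminate IMPLIES]
≡ NOT (NOT p OR NOT NOT p OR p OR r) OR NOT r OR NOT p   [eliminate IMPLIES]
≡ (NOT NOT p AND NOT NOT NOT p AND NOT p AND NOT r) OR NOT r OR NOT p   [De Morgan]
≡ (p AND NOT NOT NOT p AND NOT p AND NOT r) OR NOT r OR NOT p   [double negation]
≡ (p AND NOT p AND NOT p AND NOT r) OR NOT r OR NOT p   [double negation]
≡ NOT r OR NOT p   [simplify]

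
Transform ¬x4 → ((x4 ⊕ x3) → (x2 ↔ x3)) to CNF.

¬x4 → ((x4 ⊕ x3) → (x2 ↔ x3))
≡ ¬¬x4 ∨ ((x4 ⊕ x3) → (x2 ↔ x3))   — eliminate →
≡ ¬¬x4 ∨ ¬(x4 ⊕ x3) ∨ (x2 ↔ x3)   — eliminate →
≡ ¬¬x4 ∨ ¬((x4 ∨ x3) ∧ ¬(x4 ∧ x3)) ∨ (x2 ↔ x3)   — expand ⊕
≡ ¬¬x4 ∨ ¬((x4 ∨ x3) ∧ ¬(x4 ∧ x3)) ∨ ((x2 → x3) ∧ (x3 → x2))   — eliminate ↔
≡ ¬¬x4 ∨ ¬((x4 ∨ x3) ∧ ¬(x4 ∧ x3)) ∨ ((¬x2 ∨ x3) ∧ (x3 → x2))   — eliminate →
≡ ¬¬x4 ∨ ¬((x4 ∨ x3) ∧ ¬(x4 ∧ x3)) ∨ ((¬x2 ∨ x3) ∧ (¬x3 ∨ x2))   — eliminate →
≡ x4 ∨ ¬((x4 ∨ x3) ∧ ¬(x4 ∧ x3)) ∨ ((¬x2 ∨ x3) ∧ (¬x3 ∨ x2))   — double negation
≡ x4 ∨ ¬(x4 ∨ x3) ∨ ¬¬(x4 ∧ x3) ∨ ((¬x2 ∨ x3) ∧ (¬x3 ∨ x2))   — De Morgan
≡ x4 ∨ (¬x4 ∧ ¬x3) ∨ ¬¬(x4 ∧ x3) ∨ ((¬x2 ∨ x3) ∧ (¬x3 ∨ x2))   — De Morgan
≡ x4 ∨ (¬x4 ∧ ¬x3) ∨ (x4 ∧ x3) ∨ ((¬x2 ∨ x3) ∧ (¬x3 ∨ x2))   — double negation
≡ (x4 ∨ ¬x4 ∨ x4 ∨ ¬x2 ∨ x3) ∧ (x4 ∨ ¬x4 ∨ x4 ∨ ¬x3 ∨ x2) ∧ (x4 ∨ ¬x4 ∨ x3 ∨ ¬x2 ∨ x3) ∧ (x4 ∨ ¬x4 ∨ x3 ∨ ¬x3 ∨ x2) ∧ (x4 ∨ ¬x3 ∨ x4 ∨ ¬x2 ∨ x3) ∧ (x4 ∨ ¬x3 ∨ x4 ∨ ¬x3 ∨ x2) ∧ (x4 ∨ ¬x3 ∨ x3 ∨ ¬x2 ∨ x3) ∧ (x4 ∨ ¬x3 ∨ x3 ∨ ¬x3 ∨ x2)   — distribute ∨ over ∧
≡ x4 ∨ ¬x3 ∨ x2   — simplify

x4 ∨ ¬x3 ∨ x2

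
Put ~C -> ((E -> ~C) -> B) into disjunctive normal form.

C | B

~C -> ((E -> ~C) -> B)
= ~~C | ((E -> ~C) -> B)   [eliminate ->]
= ~~C | ~(E -> ~C) | B   [eliminate ->]
= ~~C | ~(~E | ~C) | B   [eliminate ->]
= C | ~(~E | ~C) | B   [double negation]
= C | (~~E & ~~C) | B   [De Morgan]
= C | (E & ~~C) | B   [double negation]
= C | (E & C) | B   [double negation]
= C | B   [simplify]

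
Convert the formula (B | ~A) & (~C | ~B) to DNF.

(B | ~A) & (~C | ~B)
= (B & ~C) | (B & ~B) | (~A & ~C) | (~A & ~B)   (distribute & over |)
= (B & ~C) | (~A & ~C) | (~A & ~B)   (simplify)

(B & ~C) | (~A & ~C) | (~A & ~B)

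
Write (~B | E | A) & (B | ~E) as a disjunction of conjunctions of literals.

(~B | E | A) & (B | ~E)
⇔ (~B & B) | (~B & ~E) | (E & B) | (E & ~E) | (A & B) | (A & ~E)   — distribute & over |
⇔ (~B & ~E) | (E & B) | (A & B) | (A & ~E)   — simplify

(~B & ~E) | (E & B) | (A & B) | (A & ~E)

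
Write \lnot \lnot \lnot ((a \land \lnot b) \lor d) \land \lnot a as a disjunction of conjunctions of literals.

\lnot \lnot \lnot ((a \land \lnot b) \lor d) \land \lnot a
≡ \lnot ((a \land \lnot b) \lor d) \land \lnot a   [double negation]
≡ \lnot (a \land \lnot b) \land \lnot d \land \lnot a   [De Morgan]
≡ (\lnot a \lor \lnot \lnot b) \land \lnot d \land \lnot a   [De Morgan]
≡ (\lnot a \lor b) \land \lnot d \land \lnot a   [double negation]
≡ (\lnot a \land \lnot d \land \lnot a) \lor (b \land \lnot d \land \lnot a)   [distribute \land over \lor]
≡ \lnot a \land \lnot d   [simplify]

\lnot a \land \lnot d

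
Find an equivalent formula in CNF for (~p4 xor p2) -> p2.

(~p4 xor p2) -> p2
⇔ ~(~p4 xor p2) | p2
⇔ ~((~p4 | p2) & ~(~p4 & p2)) | p2
⇔ ~(~p4 | p2) | ~~(~p4 & p2) | p2
⇔ (~~p4 & ~p2) | ~~(~p4 & p2) | p2
⇔ (p4 & ~p2) | ~~(~p4 & p2) | p2
⇔ (p4 & ~p2) | (~p4 & p2) | p2
⇔ (p4 | ~p4 | p2) & (p4 | p2 | p2) & (~p2 | ~p4 | p2) & (~p2 | p2 | p2)
⇔ p4 | p2

p4 | p2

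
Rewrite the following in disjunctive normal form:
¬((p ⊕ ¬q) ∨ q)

¬q ∧ p

¬((p ⊕ ¬q) ∨ q)
⇔ ¬((p ∧ ¬¬q) ∨ (¬p ∧ ¬q) ∨ q)   (expand ⊕)
⇔ ¬(p ∧ ¬¬q) ∧ ¬(¬p ∧ ¬q) ∧ ¬q   (De Morgan)
⇔ (¬p ∨ ¬¬¬q) ∧ ¬(¬p ∧ ¬q) ∧ ¬q   (De Morgan)
⇔ (¬p ∨ ¬q) ∧ ¬(¬p ∧ ¬q) ∧ ¬q   (double negation)
⇔ (¬p ∨ ¬q) ∧ (¬¬p ∨ ¬¬q) ∧ ¬q   (De Morgan)
⇔ (¬p ∨ ¬q) ∧ (p ∨ ¬¬q) ∧ ¬q   (double negation)
⇔ (¬p ∨ ¬q) ∧ (p ∨ q) ∧ ¬q   (double negation)
⇔ (¬p ∧ p ∧ ¬q) ∨ (¬p ∧ q ∧ ¬q) ∨ (¬q ∧ p ∧ ¬q) ∨ (¬q ∧ q ∧ ¬q)   (distribute ∧ over ∨)
⇔ ¬q ∧ p   (simplify)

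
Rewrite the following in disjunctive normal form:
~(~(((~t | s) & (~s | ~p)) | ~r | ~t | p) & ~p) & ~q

~(~(((~t | s) & (~s | ~p)) | ~r | ~t | p) & ~p) & ~q
⇔ (~~(((~t | s) & (~s | ~p)) | ~r | ~t | p) | ~~p) & ~q   [De Morgan]
⇔ (((~t | s) & (~s | ~p)) | ~r | ~t | p | ~~p) & ~q   [double negation]
⇔ (((~t | s) & (~s | ~p)) | ~r | ~t | p | p) & ~q   [double negation]
⇔ (~t & ~s & ~q) | (~t & ~p & ~q) | (s & ~s & ~q) | (s & ~p & ~q) | (~r & ~q) | (~t & ~q) | (p & ~q) | (p & ~q)   [distribute & over |]
⇔ (s & ~p & ~q) | (~r & ~q) | (~t & ~q) | (p & ~q)   [simplify]

(s & ~p & ~q) | (~r & ~q) | (~t & ~q) | (p & ~q)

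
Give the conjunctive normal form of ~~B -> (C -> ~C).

~~B -> (C -> ~C)
= ~~~B | (C -> ~C)   — eliminate ->
= ~~~B | ~C | ~C   — eliminate ->
= ~B | ~C | ~C   — double negation
= ~B | ~C   — simplify

~B | ~C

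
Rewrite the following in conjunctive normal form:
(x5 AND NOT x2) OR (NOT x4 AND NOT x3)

(x5 OR NOT x4) AND (x5 OR NOT x3) AND (NOT x2 OR NOT x4) AND (NOT x2 OR NOT x3)

(x5 AND NOT x2) OR (NOT x4 AND NOT x3)
= (x5 OR NOT x4) AND (x5 OR NOT x3) AND (NOT x2 OR NOT x4) AND (NOT x2 OR NOT x3)   (distribute OR over AND)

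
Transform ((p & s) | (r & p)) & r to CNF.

((p & s) | (r & p)) & r
≡ (p | r) & (p | p) & (s | r) & (s | p) & r   (distribute | over &)
≡ p & r   (simplify)

p & r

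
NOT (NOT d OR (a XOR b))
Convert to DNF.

(d AND NOT a AND NOT b) OR (d AND b AND a)

NOT (NOT d OR (a XOR b))
≡ NOT (NOT d OR (a AND NOT b) OR (NOT a AND b))   [expand XOR]
≡ NOT NOT d AND NOT (a AND NOT b) AND NOT (NOT a AND b)   [De Morgan]
≡ d AND NOT (a AND NOT b) AND NOT (NOT a AND b)   [double negation]
≡ d AND (NOT a OR NOT NOT b) AND NOT (NOT a AND b)   [De Morgan]
≡ d AND (NOT a OR b) AND NOT (NOT a AND b)   [double negation]
≡ d AND (NOT a OR b) AND (NOT NOT a OR NOT b)   [De Morgan]
≡ d AND (NOT a OR b) AND (a OR NOT b)   [double negation]
≡ (d AND NOT a AND a) OR (d AND NOT a AND NOT b) OR (d AND b AND a) OR (d AND b AND NOT b)   [distribute AND over OR]
≡ (d AND NOT a AND NOT b) OR (d AND b AND a)   [simplify]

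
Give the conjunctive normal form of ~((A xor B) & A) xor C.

~((A xor B) & A) xor C
≡ (~((A xor B) & A) | C) & ~(~((A xor B) & A) & C)   [expand xor]
≡ (~((A | B) & ~(A & B) & A) | C) & ~(~((A xor B) & A) & C)   [expand xor]
≡ (~((A | B) & ~(A & B) & A) | C) & ~(~((A | B) & ~(A & B) & A) & C)   [expand xor]
≡ (~(A | B) | ~~(A & B) | ~A | C) & ~(~((A | B) & ~(A & B) & A) & C)   [De Morgan]
≡ ((~A & ~B) | ~~(A & B) | ~A | C) & ~(~((A | B) & ~(A & B) & A) & C)   [De Morgan]
≡ ((~A & ~B) | (A & B) | ~A | C) & ~(~((A | B) & ~(A & B) & A) & C)   [double negation]
≡ ((~A & ~B) | (A & B) | ~A | C) & (~~((A | B) & ~(A & B) & A) | ~C)   [De Morgan]
≡ ((~A & ~B) | (A & B) | ~A | C) & (((A | B) & ~(A & B) & A) | ~C)   [double negation]
≡ ((~A & ~B) | (A & B) | ~A | C) & (((A | B) & (~A | ~B) & A) | ~C)   [De Morgan]
≡ (~A | A | ~A | C) & (~A | B | ~A | C) & (~B | A | ~A | C) & (~B | B | ~A | C) & (A | B | ~C) & (~A | ~B | ~C) & (A | ~C)   [distribute | over &]
≡ (~A | B | C) & (~A | ~B | ~C) & (A | ~C)   [simplify]

(~A | B | C) & (~A | ~B | ~C) & (A | ~C)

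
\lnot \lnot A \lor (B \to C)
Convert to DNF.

A \lor \lnot B \lor C

\lnot \lnot A \lor (B \to C)
= \lnot \lnot A \lor \lnot B \lor C
= A \lor \lnot B \lor C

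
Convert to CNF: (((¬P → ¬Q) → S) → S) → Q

(Q ∨ S) ∧ (¬S ∨ Q)

(((¬P → ¬Q) → S) → S) → Q
⇔ ¬(((¬P → ¬Q) → S) → S) ∨ Q   — eliminate →
⇔ ¬(¬((¬P → ¬Q) → S) ∨ S) ∨ Q   — eliminate →
⇔ ¬(¬(¬(¬P → ¬Q) ∨ S) ∨ S) ∨ Q   — eliminate →
⇔ ¬(¬(¬(¬¬P ∨ ¬Q) ∨ S) ∨ S) ∨ Q   — eliminate →
⇔ ¬¬(¬(¬¬P ∨ ¬Q) ∨ S) ∧ ¬S ∨ Q   — De Morgan
⇔ (¬(¬¬P ∨ ¬Q) ∨ S) ∧ ¬S ∨ Q   — double negation
⇔ (¬¬¬P ∧ ¬¬Q ∨ S) ∧ ¬S ∨ Q   — De Morgan
⇔ (¬P ∧ ¬¬Q ∨ S) ∧ ¬S ∨ Q   — double negation
⇔ (¬P ∧ Q ∨ S) ∧ ¬S ∨ Q   — double negation
⇔ (¬P ∨ S ∨ Q) ∧ (Q ∨ S ∨ Q) ∧ (¬S ∨ Q)   — distribute ∨ over ∧
⇔ (Q ∨ S) ∧ (¬S ∨ Q)   — simplify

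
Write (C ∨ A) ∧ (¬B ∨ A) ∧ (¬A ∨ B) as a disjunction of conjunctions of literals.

(C ∧ ¬B ∧ ¬A) ∨ (A ∧ B)

(C ∨ A) ∧ (¬B ∨ A) ∧ (¬A ∨ B)
≡ (C ∧ ¬B ∧ ¬A) ∨ (C ∧ ¬B ∧ B) ∨ (C ∧ A ∧ ¬A) ∨ (C ∧ A ∧ B) ∨ (A ∧ ¬B ∧ ¬A) ∨ (A ∧ ¬B ∧ B) ∨ (A ∧ A ∧ ¬A) ∨ (A ∧ A ∧ B)   [distribute ∧ over ∨]
≡ (C ∧ ¬B ∧ ¬A) ∨ (A ∧ B)   [simplify]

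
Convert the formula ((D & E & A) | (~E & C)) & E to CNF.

((D & E & A) | (~E & C)) & E
≡ (D | ~E) & (D | C) & (E | ~E) & (E | C) & (A | ~E) & (A | C) & E   (distribute | over &)
≡ (D | ~E) & (D | C) & (A | ~E) & (A | C) & E   (simplify)

(D | ~E) & (D | C) & (A | ~E) & (A | C) & E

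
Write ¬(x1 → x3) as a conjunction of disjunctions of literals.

x1 ∧ ¬x3

¬(x1 → x3)
≡ ¬(¬x1 ∨ x3)   [eliminate →]
≡ ¬¬x1 ∧ ¬x3   [De Morgan]
≡ x1 ∧ ¬x3   [double negation]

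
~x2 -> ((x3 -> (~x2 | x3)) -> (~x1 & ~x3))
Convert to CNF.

~x2 -> ((x3 -> (~x2 | x3)) -> (~x1 & ~x3))
≡ ~~x2 | ((x3 -> (~x2 | x3)) -> (~x1 & ~x3))   (eliminate ->)
≡ ~~x2 | ~(x3 -> (~x2 | x3)) | (~x1 & ~x3)   (eliminate ->)
≡ ~~x2 | ~(~x3 | ~x2 | x3) | (~x1 & ~x3)   (eliminate ->)
≡ x2 | ~(~x3 | ~x2 | x3) | (~x1 & ~x3)   (double negation)
≡ x2 | (~~x3 & ~~x2 & ~x3) | (~x1 & ~x3)   (De Morgan)
≡ x2 | (x3 & ~~x2 & ~x3) | (~x1 & ~x3)   (double negation)
≡ x2 | (x3 & x2 & ~x3) | (~x1 & ~x3)   (double negation)
≡ (x2 | x3 | ~x1) & (x2 | x3 | ~x3) & (x2 | x2 | ~x1) & (x2 | x2 | ~x3) & (x2 | ~x3 | ~x1) & (x2 | ~x3 | ~x3)   (distribute | over &)
≡ (x2 | ~x1) & (x2 | ~x3)   (simplify)

(x2 | ~x1) & (x2 | ~x3)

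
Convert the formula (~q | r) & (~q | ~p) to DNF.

~q | (r & ~p)

(~q | r) & (~q | ~p)
= (~q & ~q) | (~q & ~p) | (r & ~q) | (r & ~p)   [distribute & over |]
= ~q | (r & ~p)   [simplify]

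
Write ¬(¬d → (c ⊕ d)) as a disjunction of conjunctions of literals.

¬(¬d → (c ⊕ d))
≡ ¬(¬¬d ∨ (c ⊕ d))   [eliminate →]
≡ ¬(¬¬d ∨ (c ∧ ¬d) ∨ (¬c ∧ d))   [expand ⊕]
≡ ¬¬¬d ∧ ¬(c ∧ ¬d) ∧ ¬(¬c ∧ d)   [De Morgan]
≡ ¬d ∧ ¬(c ∧ ¬d) ∧ ¬(¬c ∧ d)   [double negation]
≡ ¬d ∧ (¬c ∨ ¬¬d) ∧ ¬(¬c ∧ d)   [De Morgan]
≡ ¬d ∧ (¬c ∨ d) ∧ ¬(¬c ∧ d)   [double negation]
≡ ¬d ∧ (¬c ∨ d) ∧ (¬¬c ∨ ¬d)   [De Morgan]
≡ ¬d ∧ (¬c ∨ d) ∧ (c ∨ ¬d)   [double negation]
≡ (¬d ∧ ¬c ∧ c) ∨ (¬d ∧ ¬c ∧ ¬d) ∨ (¬d ∧ d ∧ c) ∨ (¬d ∧ d ∧ ¬d)   [distribute ∧ over ∨]
≡ ¬d ∧ ¬c   [simplify]

¬d ∧ ¬c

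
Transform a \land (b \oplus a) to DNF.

a \land \lnot b

a \land (b \oplus a)
⇔ a \land ((b \land \lnot a) \lor (\lnot b \land a))   — expand \oplus
⇔ (a \land b \land \lnot a) \lor (a \land \lnot b \land a)   — distribute \land over \lor
⇔ a \land \lnot b   — simplify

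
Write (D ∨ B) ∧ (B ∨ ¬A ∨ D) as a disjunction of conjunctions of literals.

D ∨ B

(D ∨ B) ∧ (B ∨ ¬A ∨ D)
≡ (D ∧ B) ∨ (D ∧ ¬A) ∨ (D ∧ D) ∨ (B ∧ B) ∨ (B ∧ ¬A) ∨ (B ∧ D)   [distribute ∧ over ∨]
≡ D ∨ B   [simplify]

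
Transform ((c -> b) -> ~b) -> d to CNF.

b | d

((c -> b) -> ~b) -> d
≡ ~((c -> b) -> ~b) | d   — eliminate ->
≡ ~(~(c -> b) | ~b) | d   — eliminate ->
≡ ~(~(~c | b) | ~b) | d   — eliminate ->
≡ (~~(~c | b) & ~~b) | d   — De Morgan
≡ ((~c | b) & ~~b) | d   — double negation
≡ ((~c | b) & b) | d   — double negation
≡ (~c | b | d) & (b | d)   — distribute | over &
≡ b | d   — simplify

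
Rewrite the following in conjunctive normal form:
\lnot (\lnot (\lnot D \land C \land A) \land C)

(\lnot D \lor \lnot C) \land (A \lor \lnot C)

\lnot (\lnot (\lnot D \land C \land A) \land C)
⇔ \lnot \lnot (\lnot D \land C \land A) \lor \lnot C   (De Morgan)
⇔ \lnot D \land C \land A \lor \lnot C   (double negation)
⇔ (\lnot D \lor \lnot C) \land (C \lor \lnot C) \land (A \lor \lnot C)   (distribute \lor over \land)
⇔ (\lnot D \lor \lnot C) \land (A \lor \lnot C)   (simplify)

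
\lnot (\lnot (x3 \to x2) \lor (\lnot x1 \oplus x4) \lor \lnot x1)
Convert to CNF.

(\lnot x3 \lor x2) \land (\lnot x4 \lor \lnot x1) \land x1

\lnot (\lnot (x3 \to x2) \lor (\lnot x1 \oplus x4) \lor \lnot x1)
⇔ \lnot (\lnot (\lnot x3 \lor x2) \lor (\lnot x1 \oplus x4) \lor \lnot x1)   [eliminate \to]
⇔ \lnot (\lnot (\lnot x3 \lor x2) \lor ((\lnot x1 \lor x4) \land \lnot (\lnot x1 \land x4)) \lor \lnot x1)   [expand \oplus]
⇔ \lnot \lnot (\lnot x3 \lor x2) \land \lnot ((\lnot x1 \lor x4) \land \lnot (\lnot x1 \land x4)) \land \lnot \lnot x1   [De Morgan]
⇔ (\lnot x3 \lor x2) \land \lnot ((\lnot x1 \lor x4) \land \lnot (\lnot x1 \land x4)) \land \lnot \lnot x1   [double negation]
⇔ (\lnot x3 \lor x2) \land (\lnot (\lnot x1 \lor x4) \lor \lnot \lnot (\lnot x1 \land x4)) \land \lnot \lnot x1   [De Morgan]
⇔ (\lnot x3 \lor x2) \land ((\lnot \lnot x1 \land \lnot x4) \lor \lnot \lnot (\lnot x1 \land x4)) \land \lnot \lnot x1   [De Morgan]
⇔ (\lnot x3 \lor x2) \land ((x1 \land \lnot x4) \lor \lnot \lnot (\lnot x1 \land x4)) \land \lnot \lnot x1   [double negation]
⇔ (\lnot x3 \lor x2) \land ((x1 \land \lnot x4) \lor (\lnot x1 \land x4)) \land \lnot \lnot x1   [double negation]
⇔ (\lnot x3 \lor x2) \land ((x1 \land \lnot x4) \lor (\lnot x1 \land x4)) \land x1   [double negation]
⇔ (\lnot x3 \lor x2) \land (x1 \lor \lnot x1) \land (x1 \lor x4) \land (\lnot x4 \lor \lnot x1) \land (\lnot x4 \lor x4) \land x1   [distribute \lor over \land]
⇔ (\lnot x3 \lor x2) \land (\lnot x4 \lor \lnot x1) \land x1   [simplify]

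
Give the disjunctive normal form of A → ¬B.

A → ¬B
= ¬A ∨ ¬B

¬A ∨ ¬B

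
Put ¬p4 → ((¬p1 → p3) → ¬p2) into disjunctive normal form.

p4 ∨ (¬p1 ∧ ¬p3) ∨ ¬p2

¬p4 → ((¬p1 → p3) → ¬p2)
≡ ¬¬p4 ∨ ((¬p1 → p3) → ¬p2)   (eliminate →)
≡ ¬¬p4 ∨ ¬(¬p1 → p3) ∨ ¬p2   (eliminate →)
≡ ¬¬p4 ∨ ¬(¬¬p1 ∨ p3) ∨ ¬p2   (eliminate →)
≡ p4 ∨ ¬(¬¬p1 ∨ p3) ∨ ¬p2   (double negation)
≡ p4 ∨ (¬¬¬p1 ∧ ¬p3) ∨ ¬p2   (De Morgan)
≡ p4 ∨ (¬p1 ∧ ¬p3) ∨ ¬p2   (double negation)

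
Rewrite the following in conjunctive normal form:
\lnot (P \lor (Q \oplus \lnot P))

\lnot (P \lor (Q \oplus \lnot P))
≡ \lnot (P \lor ((Q \lor \lnot P) \land \lnot (Q \land \lnot P)))   (expand \oplus)
≡ \lnot P \land \lnot ((Q \lor \lnot P) \land \lnot (Q \land \lnot P))   (De Morgan)
≡ \lnot P \land (\lnot (Q \lor \lnot P) \lor \lnot \lnot (Q \land \lnot P))   (De Morgan)
≡ \lnot P \land ((\lnot Q \land \lnot \lnot P) \lor \lnot \lnot (Q \land \lnot P))   (De Morgan)
≡ \lnot P \land ((\lnot Q \land P) \lor \lnot \lnot (Q \land \lnot P))   (double negation)
≡ \lnot P \land ((\lnot Q \land P) \lor (Q \land \lnot P))   (double negation)
≡ \lnot P \land (\lnot Q \lor Q) \land (\lnot Q \lor \lnot P) \land (P \lor Q) \land (P \lor \lnot P)   (distribute \lor over \land)
≡ \lnot P \land (P \lor Q)   (simplify)

\lnot P \land (P \lor Q)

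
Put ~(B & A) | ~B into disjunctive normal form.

~(B & A) | ~B
⇔ ~B | ~A | ~B   [De Morgan]
⇔ ~B | ~A   [simplify]

~B | ~A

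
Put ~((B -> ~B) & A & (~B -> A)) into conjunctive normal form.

~((B -> ~B) & A & (~B -> A))
≡ ~((~B | ~B) & A & (~B -> A))   [eliminate ->]
≡ ~((~B | ~B) & A & (~~B | A))   [eliminate ->]
≡ ~(~B | ~B) | ~A | ~(~~B | A)   [De Morgan]
≡ (~~B & ~~B) | ~A | ~(~~B | A)   [De Morgan]
≡ (B & ~~B) | ~A | ~(~~B | A)   [double negation]
≡ (B & B) | ~A | ~(~~B | A)   [double negation]
≡ (B & B) | ~A | (~~~B & ~A)   [De Morgan]
≡ (B & B) | ~A | (~B & ~A)   [double negation]
≡ (B | ~A | ~B) & (B | ~A | ~A) & (B | ~A | ~B) & (B | ~A | ~A)   [distribute | over &]
≡ B | ~A   [simplify]

B | ~A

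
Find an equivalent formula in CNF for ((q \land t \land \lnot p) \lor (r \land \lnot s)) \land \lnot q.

((q \land t \land \lnot p) \lor (r \land \lnot s)) \land \lnot q
= (q \lor r) \land (q \lor \lnot s) \land (t \lor r) \land (t \lor \lnot s) \land (\lnot p \lor r) \land (\lnot p \lor \lnot s) \land \lnot q   — distribute \lor over \land

(q \lor r) \land (q \lor \lnot s) \land (t \lor r) \land (t \lor \lnot s) \land (\lnot p \lor r) \land (\lnot p \lor \lnot s) \land \lnot q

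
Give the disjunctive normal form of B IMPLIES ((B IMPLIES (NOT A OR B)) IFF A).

B IMPLIES ((B IMPLIES (NOT A OR B)) IFF A)
≡ NOT B OR ((B IMPLIES (NOT A OR B)) IFF A)   (eliminate IMPLIES)
≡ NOT B OR (((B IMPLIES (NOT A OR B)) IMPLIES A) AND (A IMPLIES (B IMPLIES (NOT A OR B))))   (eliminate IFF)
≡ NOT B OR ((NOT (B IMPLIES (NOT A OR B)) OR A) AND (A IMPLIES (B IMPLIES (NOT A OR B))))   (eliminate IMPLIES)
≡ NOT B OR ((NOT (NOT B OR NOT A OR B) OR A) AND (A IMPLIES (B IMPLIES (NOT A OR B))))   (eliminate IMPLIES)
≡ NOT B OR ((NOT (NOT B OR NOT A OR B) OR A) AND (NOT A OR (B IMPLIES (NOT A OR B))))   (eliminate IMPLIES)
≡ NOT B OR ((NOT (NOT B OR NOT A OR B) OR A) AND (NOT A OR NOT B OR NOT A OR B))   (eliminate IMPLIES)
≡ NOT B OR (((NOT NOT B AND NOT NOT A AND NOT B) OR A) AND (NOT A OR NOT B OR NOT A OR B))   (De Morgan)
≡ NOT B OR (((B AND NOT NOT A AND NOT B) OR A) AND (NOT A OR NOT B OR NOT A OR B))   (double negation)
≡ NOT B OR (((B AND A AND NOT B) OR A) AND (NOT A OR NOT B OR NOT A OR B))   (double negation)
≡ NOT B OR (B AND A AND NOT B AND NOT A) OR (B AND A AND NOT B AND NOT B) OR (B AND A AND NOT B AND NOT A) OR (B AND A AND NOT B AND B) OR (A AND NOT A) OR (A AND NOT B) OR (A AND NOT A) OR (A AND B)   (distribute AND over OR)
≡ NOT B OR (A AND B)   (simplify)

NOT B OR (A AND B)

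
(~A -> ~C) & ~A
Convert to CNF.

(A | ~C) & ~A

(~A -> ~C) & ~A
≡ (~~A | ~C) & ~A   [eliminate ->]
≡ (A | ~C) & ~A   [double negation]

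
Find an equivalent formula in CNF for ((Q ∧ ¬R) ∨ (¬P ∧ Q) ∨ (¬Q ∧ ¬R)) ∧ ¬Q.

((Q ∧ ¬R) ∨ (¬P ∧ Q) ∨ (¬Q ∧ ¬R)) ∧ ¬Q
= (Q ∨ ¬P ∨ ¬Q) ∧ (Q ∨ ¬P ∨ ¬R) ∧ (Q ∨ Q ∨ ¬Q) ∧ (Q ∨ Q ∨ ¬R) ∧ (¬R ∨ ¬P ∨ ¬Q) ∧ (¬R ∨ ¬P ∨ ¬R) ∧ (¬R ∨ Q ∨ ¬Q) ∧ (¬R ∨ Q ∨ ¬R) ∧ ¬Q   — distribute ∨ over ∧
= (Q ∨ ¬R) ∧ (¬R ∨ ¬P) ∧ ¬Q   — simplify

(Q ∨ ¬R) ∧ (¬R ∨ ¬P) ∧ ¬Q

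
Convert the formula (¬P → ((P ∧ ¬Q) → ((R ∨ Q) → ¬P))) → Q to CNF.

(¬P → ((P ∧ ¬Q) → ((R ∨ Q) → ¬P))) → Q
≡ ¬(¬P → ((P ∧ ¬Q) → ((R ∨ Q) → ¬P))) ∨ Q   [eliminate →]
≡ ¬(¬¬P ∨ ((P ∧ ¬Q) → ((R ∨ Q) → ¬P))) ∨ Q   [eliminate →]
≡ ¬(¬¬P ∨ ¬(P ∧ ¬Q) ∨ ((R ∨ Q) → ¬P)) ∨ Q   [eliminate →]
≡ ¬(¬¬P ∨ ¬(P ∧ ¬Q) ∨ ¬(R ∨ Q) ∨ ¬P) ∨ Q   [eliminate →]
≡ (¬¬¬P ∧ ¬¬(P ∧ ¬Q) ∧ ¬¬(R ∨ Q) ∧ ¬¬P) ∨ Q   [De Morgan]
≡ (¬P ∧ ¬¬(P ∧ ¬Q) ∧ ¬¬(R ∨ Q) ∧ ¬¬P) ∨ Q   [double negation]
≡ (¬P ∧ P ∧ ¬Q ∧ ¬¬(R ∨ Q) ∧ ¬¬P) ∨ Q   [double negation]
≡ (¬P ∧ P ∧ ¬Q ∧ (R ∨ Q) ∧ ¬¬P) ∨ Q   [double negation]
≡ (¬P ∧ P ∧ ¬Q ∧ (R ∨ Q) ∧ P) ∨ Q   [double negation]
≡ (¬P ∨ Q) ∧ (P ∨ Q) ∧ (¬Q ∨ Q) ∧ (R ∨ Q ∨ Q) ∧ (P ∨ Q)   [distribute ∨ over ∧]
≡ (¬P ∨ Q) ∧ (P ∨ Q) ∧ (R ∨ Q)   [simplify]

(¬P ∨ Q) ∧ (P ∨ Q) ∧ (R ∨ Q)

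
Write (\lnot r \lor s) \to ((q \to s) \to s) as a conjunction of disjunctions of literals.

r \lor q \lor s

(\lnot r \lor s) \to ((q \to s) \to s)
≡ \lnot (\lnot r \lor s) \lor ((q \to s) \to s)   (eliminate \to)
≡ \lnot (\lnot r \lor s) \lor \lnot (q \to s) \lor s   (eliminate \to)
≡ \lnot (\lnot r \lor s) \lor \lnot (\lnot q \lor s) \lor s   (eliminate \to)
≡ (\lnot \lnot r \land \lnot s) \lor \lnot (\lnot q \lor s) \lor s   (De Morgan)
≡ (r \land \lnot s) \lor \lnot (\lnot q \lor s) \lor s   (double negation)
≡ (r \land \lnot s) \lor (\lnot \lnot q \land \lnot s) \lor s   (De Morgan)
≡ (r \land \lnot s) \lor (q \land \lnot s) \lor s   (double negation)
≡ (r \lor q \lor s) \land (r \lor \lnot s \lor s) \land (\lnot s \lor q \lor s) \land (\lnot s \lor \lnot s \lor s)   (distribute \lor over \land)
≡ r \lor q \lor s   (simplify)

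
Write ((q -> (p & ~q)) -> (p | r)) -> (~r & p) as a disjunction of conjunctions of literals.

((q -> (p & ~q)) -> (p | r)) -> (~r & p)
≡ ~((q -> (p & ~q)) -> (p | r)) | (~r & p)   [eliminate ->]
≡ ~(~(q -> (p & ~q)) | p | r) | (~r & p)   [eliminate ->]
≡ ~(~(~q | (p & ~q)) | p | r) | (~r & p)   [eliminate ->]
≡ (~~(~q | (p & ~q)) & ~p & ~r) | (~r & p)   [De Morgan]
≡ ((~q | (p & ~q)) & ~p & ~r) | (~r & p)   [double negation]
≡ (~q & ~p & ~r) | (p & ~q & ~p & ~r) | (~r & p)   [distribute & over |]
≡ (~q & ~p & ~r) | (~r & p)   [simplify]

(~q & ~p & ~r) | (~r & p)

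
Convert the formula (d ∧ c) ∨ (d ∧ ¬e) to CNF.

(d ∧ c) ∨ (d ∧ ¬e)
≡ (d ∨ d) ∧ (d ∨ ¬e) ∧ (c ∨ d) ∧ (c ∨ ¬e)   [distribute ∨ over ∧]
≡ d ∧ (c ∨ ¬e)   [simplify]

d ∧ (c ∨ ¬e)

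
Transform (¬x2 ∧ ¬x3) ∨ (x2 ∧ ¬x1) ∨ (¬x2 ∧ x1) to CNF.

(¬x2 ∨ ¬x1) ∧ (¬x3 ∨ x2 ∨ x1)

(¬x2 ∧ ¬x3) ∨ (x2 ∧ ¬x1) ∨ (¬x2 ∧ x1)
⇔ (¬x2 ∨ x2 ∨ ¬x2) ∧ (¬x2 ∨ x2 ∨ x1) ∧ (¬x2 ∨ ¬x1 ∨ ¬x2) ∧ (¬x2 ∨ ¬x1 ∨ x1) ∧ (¬x3 ∨ x2 ∨ ¬x2) ∧ (¬x3 ∨ x2 ∨ x1) ∧ (¬x3 ∨ ¬x1 ∨ ¬x2) ∧ (¬x3 ∨ ¬x1 ∨ x1)   [distribute ∨ over ∧]
⇔ (¬x2 ∨ ¬x1) ∧ (¬x3 ∨ x2 ∨ x1)   [simplify]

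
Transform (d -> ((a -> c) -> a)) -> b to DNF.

(d & ~a) | b

(d -> ((a -> c) -> a)) -> b
= ~(d -> ((a -> c) -> a)) | b   [eliminate ->]
= ~(~d | ((a -> c) -> a)) | b   [eliminate ->]
= ~(~d | ~(a -> c) | a) | b   [eliminate ->]
= ~(~d | ~(~a | c) | a) | b   [eliminate ->]
= (~~d & ~~(~a | c) & ~a) | b   [De Morgan]
= (d & ~~(~a | c) & ~a) | b   [double negation]
= (d & (~a | c) & ~a) | b   [double negation]
= (d & ~a & ~a) | (d & c & ~a) | b   [distribute & over |]
= (d & ~a) | b   [simplify]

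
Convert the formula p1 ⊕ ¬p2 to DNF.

p1 ⊕ ¬p2
≡ (p1 ∧ ¬¬p2) ∨ (¬p1 ∧ ¬p2)
≡ (p1 ∧ p2) ∨ (¬p1 ∧ ¬p2)

(p1 ∧ p2) ∨ (¬p1 ∧ ¬p2)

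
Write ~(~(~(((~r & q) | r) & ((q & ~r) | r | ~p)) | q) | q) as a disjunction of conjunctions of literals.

~q & ~r

~(~(~(((~r & q) | r) & ((q & ~r) | r | ~p)) | q) | q)
≡ ~~(~(((~r & q) | r) & ((q & ~r) | r | ~p)) | q) & ~q   — De Morgan
≡ (~(((~r & q) | r) & ((q & ~r) | r | ~p)) | q) & ~q   — double negation
≡ (~((~r & q) | r) | ~((q & ~r) | r | ~p) | q) & ~q   — De Morgan
≡ ((~(~r & q) & ~r) | ~((q & ~r) | r | ~p) | q) & ~q   — De Morgan
≡ (((~~r | ~q) & ~r) | ~((q & ~r) | r | ~p) | q) & ~q   — De Morgan
≡ (((r | ~q) & ~r) | ~((q & ~r) | r | ~p) | q) & ~q   — double negation
≡ (((r | ~q) & ~r) | (~(q & ~r) & ~r & ~~p) | q) & ~q   — De Morgan
≡ (((r | ~q) & ~r) | ((~q | ~~r) & ~r & ~~p) | q) & ~q   — De Morgan
≡ (((r | ~q) & ~r) | ((~q | r) & ~r & ~~p) | q) & ~q   — double negation
≡ (((r | ~q) & ~r) | ((~q | r) & ~r & p) | q) & ~q   — double negation
≡ (r & ~r & ~q) | (~q & ~r & ~q) | (~q & ~r & p & ~q) | (r & ~r & p & ~q) | (q & ~q)   — distribute & over |
≡ ~q & ~r   — simplify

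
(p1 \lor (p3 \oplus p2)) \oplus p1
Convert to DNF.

(p3 \land \lnot p2 \land \lnot p1) \lor (\lnot p3 \land p2 \land \lnot p1)

(p1 \lor (p3 \oplus p2)) \oplus p1
⇔ ((p1 \lor (p3 \oplus p2)) \land \lnot p1) \lor (\lnot (p1 \lor (p3 \oplus p2)) \land p1)   (expand \oplus)
⇔ ((p1 \lor (p3 \land \lnot p2) \lor (\lnot p3 \land p2)) \land \lnot p1) \lor (\lnot (p1 \lor (p3 \oplus p2)) \land p1)   (expand \oplus)
⇔ ((p1 \lor (p3 \land \lnot p2) \lor (\lnot p3 \land p2)) \land \lnot p1) \lor (\lnot (p1 \lor (p3 \land \lnot p2) \lor (\lnot p3 \land p2)) \land p1)   (expand \oplus)
⇔ ((p1 \lor (p3 \land \lnot p2) \lor (\lnot p3 \land p2)) \land \lnot p1) \lor (\lnot p1 \land \lnot (p3 \land \lnot p2) \land \lnot (\lnot p3 \land p2) \land p1)   (De Morgan)
⇔ ((p1 \lor (p3 \land \lnot p2) \lor (\lnot p3 \land p2)) \land \lnot p1) \lor (\lnot p1 \land (\lnot p3 \lor \lnot \lnot p2) \land \lnot (\lnot p3 \land p2) \land p1)   (De Morgan)
⇔ ((p1 \lor (p3 \land \lnot p2) \lor (\lnot p3 \land p2)) \land \lnot p1) \lor (\lnot p1 \land (\lnot p3 \lor p2) \land \lnot (\lnot p3 \land p2) \land p1)   (double negation)
⇔ ((p1 \lor (p3 \land \lnot p2) \lor (\lnot p3 \land p2)) \land \lnot p1) \lor (\lnot p1 \land (\lnot p3 \lor p2) \land (\lnot \lnot p3 \lor \lnot p2) \land p1)   (De Morgan)
⇔ ((p1 \lor (p3 \land \lnot p2) \lor (\lnot p3 \land p2)) \land \lnot p1) \lor (\lnot p1 \land (\lnot p3 \lor p2) \land (p3 \lor \lnot p2) \land p1)   (double negation)
⇔ (p1 \land \lnot p1) \lor (p3 \land \lnot p2 \land \lnot p1) \lor (\lnot p3 \land p2 \land \lnot p1) \lor (\lnot p1 \land \lnot p3 \land p3 \land p1) \lor (\lnot p1 \land \lnot p3 \land \lnot p2 \land p1) \lor (\lnot p1 \land p2 \land p3 \land p1) \lor (\lnot p1 \land p2 \land \lnot p2 \land p1)   (distribute \land over \lor)
⇔ (p3 \land \lnot p2 \land \lnot p1) \lor (\lnot p3 \land p2 \land \lnot p1)   (simplify)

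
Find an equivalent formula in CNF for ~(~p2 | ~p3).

~(~p2 | ~p3)
≡ ~~p2 & ~~p3   [De Morgan]
≡ p2 & ~~p3   [double negation]
≡ p2 & p3   [double negation]

p2 & p3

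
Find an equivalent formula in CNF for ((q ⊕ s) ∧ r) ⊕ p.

((q ⊕ s) ∧ r) ⊕ p
⇔ (((q ⊕ s) ∧ r) ∨ p) ∧ ¬((q ⊕ s) ∧ r ∧ p)   (expand ⊕)
⇔ (((q ∨ s) ∧ ¬(q ∧ s) ∧ r) ∨ p) ∧ ¬((q ⊕ s) ∧ r ∧ p)   (expand ⊕)
⇔ (((q ∨ s) ∧ ¬(q ∧ s) ∧ r) ∨ p) ∧ ¬((q ∨ s) ∧ ¬(q ∧ s) ∧ r ∧ p)   (expand ⊕)
⇔ (((q ∨ s) ∧ (¬q ∨ ¬s) ∧ r) ∨ p) ∧ ¬((q ∨ s) ∧ ¬(q ∧ s) ∧ r ∧ p)   (De Morgan)
⇔ (((q ∨ s) ∧ (¬q ∨ ¬s) ∧ r) ∨ p) ∧ (¬(q ∨ s) ∨ ¬¬(q ∧ s) ∨ ¬r ∨ ¬p)   (De Morgan)
⇔ (((q ∨ s) ∧ (¬q ∨ ¬s) ∧ r) ∨ p) ∧ ((¬q ∧ ¬s) ∨ ¬¬(q ∧ s) ∨ ¬r ∨ ¬p)   (De Morgan)
⇔ (((q ∨ s) ∧ (¬q ∨ ¬s) ∧ r) ∨ p) ∧ ((¬q ∧ ¬s) ∨ (q ∧ s) ∨ ¬r ∨ ¬p)   (double negation)
⇔ (q ∨ s ∨ p) ∧ (¬q ∨ ¬s ∨ p) ∧ (r ∨ p) ∧ (¬q ∨ q ∨ ¬r ∨ ¬p) ∧ (¬q ∨ s ∨ ¬r ∨ ¬p) ∧ (¬s ∨ q ∨ ¬r ∨ ¬p) ∧ (¬s ∨ s ∨ ¬r ∨ ¬p)   (distribute ∨ over ∧)
⇔ (q ∨ s ∨ p) ∧ (¬q ∨ ¬s ∨ p) ∧ (r ∨ p) ∧ (¬q ∨ s ∨ ¬r ∨ ¬p) ∧ (¬s ∨ q ∨ ¬r ∨ ¬p)   (simplify)

(q ∨ s ∨ p) ∧ (¬q ∨ ¬s ∨ p) ∧ (r ∨ p) ∧ (¬q ∨ s ∨ ¬r ∨ ¬p) ∧ (¬s ∨ q ∨ ¬r ∨ ¬p)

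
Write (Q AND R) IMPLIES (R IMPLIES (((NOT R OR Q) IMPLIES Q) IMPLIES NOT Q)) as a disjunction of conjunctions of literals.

NOT Q OR NOT R

(Q AND R) IMPLIES (R IMPLIES (((NOT R OR Q) IMPLIES Q) IMPLIES NOT Q))
≡ NOT (Q AND R) OR (R IMPLIES (((NOT R OR Q) IMPLIES Q) IMPLIES NOT Q))   [eliminate IMPLIES]
≡ NOT (Q AND R) OR NOT R OR (((NOT R OR Q) IMPLIES Q) IMPLIES NOT Q)   [eliminate IMPLIES]
≡ NOT (Q AND R) OR NOT R OR NOT ((NOT R OR Q) IMPLIES Q) OR NOT Q   [eliminate IMPLIES]
≡ NOT (Q AND R) OR NOT R OR NOT (NOT (NOT R OR Q) OR Q) OR NOT Q   [eliminate IMPLIES]
≡ NOT Q OR NOT R OR NOT R OR NOT (NOT (NOT R OR Q) OR Q) OR NOT Q   [De Morgan]
≡ NOT Q OR NOT R OR NOT R OR (NOT NOT (NOT R OR Q) AND NOT Q) OR NOT Q   [De Morgan]
≡ NOT Q OR NOT R OR NOT R OR ((NOT R OR Q) AND NOT Q) OR NOT Q   [double negation]
≡ NOT Q OR NOT R OR NOT R OR (NOT R AND NOT Q) OR (Q AND NOT Q) OR NOT Q   [distribute AND over OR]
≡ NOT Q OR NOT R   [simplify]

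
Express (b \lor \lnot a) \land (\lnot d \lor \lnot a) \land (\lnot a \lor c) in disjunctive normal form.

(b \land \lnot d \land c) \lor \lnot a

(b \lor \lnot a) \land (\lnot d \lor \lnot a) \land (\lnot a \lor c)
≡ (b \land \lnot d \land \lnot a) \lor (b \land \lnot d \land c) \lor (b \land \lnot a \land \lnot a) \lor (b \land \lnot a \land c) \lor (\lnot a \land \lnot d \land \lnot a) \lor (\lnot a \land \lnot d \land c) \lor (\lnot a \land \lnot a \land \lnot a) \lor (\lnot a \land \lnot a \land c)   [distribute \land over \lor]
≡ (b \land \lnot d \land c) \lor \lnot a   [simplify]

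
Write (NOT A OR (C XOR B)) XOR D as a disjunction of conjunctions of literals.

(NOT A AND NOT D) OR (C AND NOT B AND NOT D) OR (NOT C AND B AND NOT D) OR (A AND NOT C AND NOT B AND D) OR (A AND B AND C AND D)

(NOT A OR (C XOR B)) XOR D
= ((NOT A OR (C XOR B)) AND NOT D) OR (NOT (NOT A OR (C XOR B)) AND D)   [expand XOR]
= ((NOT A OR (C AND NOT B) OR (NOT C AND B)) AND NOT D) OR (NOT (NOT A OR (C XOR B)) AND D)   [expand XOR]
= ((NOT A OR (C AND NOT B) OR (NOT C AND B)) AND NOT D) OR (NOT (NOT A OR (C AND NOT B) OR (NOT C AND B)) AND D)   [expand XOR]
= ((NOT A OR (C AND NOT B) OR (NOT C AND B)) AND NOT D) OR (NOT NOT A AND NOT (C AND NOT B) AND NOT (NOT C AND B) AND D)   [De Morgan]
= ((NOT A OR (C AND NOT B) OR (NOT C AND B)) AND NOT D) OR (A AND NOT (C AND NOT B) AND NOT (NOT C AND B) AND D)   [double negation]
= ((NOT A OR (C AND NOT B) OR (NOT C AND B)) AND NOT D) OR (A AND (NOT C OR NOT NOT B) AND NOT (NOT C AND B) AND D)   [De Morgan]
= ((NOT A OR (C AND NOT B) OR (NOT C AND B)) AND NOT D) OR (A AND (NOT C OR B) AND NOT (NOT C AND B) AND D)   [double negation]
= ((NOT A OR (C AND NOT B) OR (NOT C AND B)) AND NOT D) OR (A AND (NOT C OR B) AND (NOT NOT C OR NOT B) AND D)   [De Morgan]
= ((NOT A OR (C AND NOT B) OR (NOT C AND B)) AND NOT D) OR (A AND (NOT C OR B) AND (C OR NOT B) AND D)   [double negation]
= (NOT A AND NOT D) OR (C AND NOT B AND NOT D) OR (NOT C AND B AND NOT D) OR (A AND NOT C AND C AND D) OR (A AND NOT C AND NOT B AND D) OR (A AND B AND C AND D) OR (A AND B AND NOT B AND D)   [distribute AND over OR]
= (NOT A AND NOT D) OR (C AND NOT B AND NOT D) OR (NOT C AND B AND NOT D) OR (A AND NOT C AND NOT B AND D) OR (A AND B AND C AND D)   [simplify]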